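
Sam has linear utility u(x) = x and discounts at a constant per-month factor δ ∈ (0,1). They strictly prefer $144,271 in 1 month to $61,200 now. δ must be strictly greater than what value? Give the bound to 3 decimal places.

δ > 0.424

The preference means 61200 < δ·144271.
Dividing through by 144271 gives δ > 0.42420.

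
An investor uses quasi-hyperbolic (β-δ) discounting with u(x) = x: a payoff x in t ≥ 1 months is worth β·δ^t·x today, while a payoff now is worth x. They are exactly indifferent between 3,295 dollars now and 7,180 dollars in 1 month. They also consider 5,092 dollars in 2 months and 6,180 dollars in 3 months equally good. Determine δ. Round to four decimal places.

δ ≈ 0.8239

From the later pair, β·δ^2·5092 = β·δ^3·6180; dividing through, δ = 5092/6180 = 0.82395.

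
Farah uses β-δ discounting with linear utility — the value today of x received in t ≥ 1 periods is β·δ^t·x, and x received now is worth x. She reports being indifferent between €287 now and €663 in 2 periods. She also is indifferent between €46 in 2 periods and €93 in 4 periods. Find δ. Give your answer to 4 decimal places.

δ ≈ 0.7033

Both payoffs in the second observation are in the future, so β drops out: δ^2·46 = δ^4·93 ⇒ δ^2 = 46/93 = 0.49462, so δ = 0.70329.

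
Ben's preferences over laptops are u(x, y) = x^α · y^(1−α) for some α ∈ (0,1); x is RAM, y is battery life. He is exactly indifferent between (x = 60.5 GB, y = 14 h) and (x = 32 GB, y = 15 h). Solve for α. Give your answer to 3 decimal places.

Set the two utilities equal: 60.5^α·14^(1−α) = 32^α·15^(1−α).
Rearrange to (60.5/32)^α = (15/14)^(1−α) and take logs: α·0.636907 = (1−α)·0.068993.
Thus α·(0.705900) = 0.068993, so α = 0.068993/0.705900 ≈ 0.098.

α ≈ 0.098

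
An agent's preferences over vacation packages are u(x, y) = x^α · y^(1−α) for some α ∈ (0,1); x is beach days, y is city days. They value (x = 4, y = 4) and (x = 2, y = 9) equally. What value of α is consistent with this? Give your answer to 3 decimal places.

α ≈ 0.539

Set the two utilities equal: 4^α·4^(1−α) = 2^α·9^(1−α).
Rearrange to (4/2)^α = (9/4)^(1−α) and take logs: α·0.693147 = (1−α)·0.810930.
So α/(1−α) = (0.810930)/(0.693147) = 1.169925, and α = 1.169925/2.169925 ≈ 0.539.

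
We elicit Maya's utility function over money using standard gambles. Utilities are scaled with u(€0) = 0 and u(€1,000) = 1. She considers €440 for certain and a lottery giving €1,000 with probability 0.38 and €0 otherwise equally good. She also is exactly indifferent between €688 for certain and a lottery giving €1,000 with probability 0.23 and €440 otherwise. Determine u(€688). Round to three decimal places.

The first gamble pins u(€440): it must equal 0.38·1 + 0.62·0 = 0.38.
The second indifference gives u(€688) = 0.23·u(€1,000) + 0.77·u(€440) = 0.23·1.00 + 0.77·0.38 = 0.5226.

0.523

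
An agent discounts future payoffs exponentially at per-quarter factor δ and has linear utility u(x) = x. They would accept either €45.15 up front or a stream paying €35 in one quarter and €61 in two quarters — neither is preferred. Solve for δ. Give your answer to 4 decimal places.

The stream is worth 35δ + 61δ² today, so 35δ + 61δ² = 45.15.
That is, 61δ² + 35δ − 45.15 = 0, a quadratic in δ.
The positive root is δ = [−35 + √(35² + 4·61·45.15)] / (2·61) = (−35 + 110.642)/122 ≈ 0.6200.

δ ≈ 0.6200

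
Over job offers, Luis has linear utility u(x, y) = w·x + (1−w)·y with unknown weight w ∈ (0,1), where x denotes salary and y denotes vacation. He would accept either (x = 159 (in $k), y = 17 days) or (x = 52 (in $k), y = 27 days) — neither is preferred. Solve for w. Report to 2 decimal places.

w = 0.09

Indifference: w·159 + (1−w)·17 = w·52 + (1−w)·27.
w·(159−52) = (1−w)·(27−17), i.e. w·107 = (1−w)·10.
Hence w = 10/(107+10) = 10/117 = 0.09.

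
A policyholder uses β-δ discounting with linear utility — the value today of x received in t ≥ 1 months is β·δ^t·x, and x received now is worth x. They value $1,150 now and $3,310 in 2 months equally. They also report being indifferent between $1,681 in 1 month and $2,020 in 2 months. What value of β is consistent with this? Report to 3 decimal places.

β ≈ 0.502

From the later pair, β·δ^1·1681 = β·δ^2·2020; dividing through, δ = 1681/2020 = 0.83218.
Now use the now-vs-future pair: 1150 = β·δ^2·3310 gives β = 1150/(0.69252·3310) ≈ 0.502.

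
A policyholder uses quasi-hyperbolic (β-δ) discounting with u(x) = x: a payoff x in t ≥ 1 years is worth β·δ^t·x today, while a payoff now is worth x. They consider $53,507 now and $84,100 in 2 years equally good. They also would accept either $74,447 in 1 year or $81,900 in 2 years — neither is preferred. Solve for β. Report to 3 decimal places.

β ≈ 0.770

The second indifference involves only future payoffs, so β cancels: β·δ^1·74447 = β·δ^2·81900, giving δ = 74447/81900 = 0.90900.
The first indifference: 53507 = β·δ^2·84100, so β = 53507/(δ^2·84100) = 53507/(0.82628·84100) ≈ 0.770.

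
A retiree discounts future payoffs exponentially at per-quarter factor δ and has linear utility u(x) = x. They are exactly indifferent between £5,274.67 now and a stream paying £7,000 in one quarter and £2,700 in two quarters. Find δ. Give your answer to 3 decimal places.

δ ≈ 0.610

Equating present values: 5274.67 = 7000δ + 2700δ².
Rearranged: 2700δ² + 7000δ − 5274.67 = 0.
δ = (−7000 + √(7000² + 4·2700·5274.67)) / (2·2700) = (−7000 + √105966436.00) / 5400 ≈ 0.610.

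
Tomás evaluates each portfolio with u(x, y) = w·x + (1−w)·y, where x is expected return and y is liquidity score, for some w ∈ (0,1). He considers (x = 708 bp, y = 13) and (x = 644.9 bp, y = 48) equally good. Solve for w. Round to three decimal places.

w = 0.357

Indifference: w·708 + (1−w)·13 = w·644.9 + (1−w)·48.
Rearranging, 63.1·w − 35·(1−w) = 0.
So w/(1−w) = 35/63.1 = 0.5547, giving w = 35/(63.1+35) = 0.357.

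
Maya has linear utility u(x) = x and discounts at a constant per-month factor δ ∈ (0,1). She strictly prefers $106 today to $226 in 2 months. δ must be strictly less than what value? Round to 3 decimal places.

Comparing present values: 106 > δ^2·226.
So δ^2 < 106/226 = 0.46903; taking the square root of both positive sides preserves the inequality.
δ < 0.46903^(1/2) = 0.685.

δ < 0.685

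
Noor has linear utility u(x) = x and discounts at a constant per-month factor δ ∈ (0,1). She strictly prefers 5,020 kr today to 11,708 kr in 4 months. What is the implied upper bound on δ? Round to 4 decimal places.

Under u(x) = x this choice says 5020 > δ^4·11708.
So δ^4 < 5020/11708 = 0.42877; taking the 4th root of both positive sides preserves the inequality.
δ < (5020/11708)^(1/4) ≈ 0.8092.

δ < 0.8092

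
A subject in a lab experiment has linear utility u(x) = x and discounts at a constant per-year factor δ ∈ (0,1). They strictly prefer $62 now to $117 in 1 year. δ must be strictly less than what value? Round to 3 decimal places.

δ < 0.530

The preference means 62 > δ·117.
So δ < 62/117 = 0.52991.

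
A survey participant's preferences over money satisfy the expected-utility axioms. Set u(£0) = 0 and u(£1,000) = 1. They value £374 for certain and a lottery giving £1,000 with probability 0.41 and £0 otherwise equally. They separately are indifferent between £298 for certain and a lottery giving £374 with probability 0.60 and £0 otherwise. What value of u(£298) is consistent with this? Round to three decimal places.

0.246

From the first indifference, u(£374) = 0.41·u(£1,000) + 0.59·u(£0) = 0.41·1 + 0.59·0 = 0.41.
The second indifference gives u(£298) = 0.60·u(£374) + 0.40·u(£0) = 0.60·0.41 + 0.40·0.00 = 0.2460.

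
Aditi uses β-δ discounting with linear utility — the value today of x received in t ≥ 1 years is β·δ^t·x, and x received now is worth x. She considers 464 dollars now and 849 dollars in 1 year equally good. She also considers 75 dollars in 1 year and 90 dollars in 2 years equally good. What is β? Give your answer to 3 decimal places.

The second indifference involves only future payoffs, so β cancels: β·δ^1·75 = β·δ^2·90, giving δ = 75/90 = 0.83333.
The first indifference: 464 = β·δ·849, so β = 464/(δ·849) = 464/(0.83333·849) ≈ 0.656.

β ≈ 0.656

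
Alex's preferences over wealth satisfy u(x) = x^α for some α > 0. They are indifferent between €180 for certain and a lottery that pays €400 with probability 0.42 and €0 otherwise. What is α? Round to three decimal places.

α ≈ 1.086

Since u(0) = 0, the lottery's EU is 0.42·400^α.
Equating: 180^α = 0.42·400^α, i.e. 0.4500^α = 0.42.
Taking logs: α·ln(180/400) = ln(0.42), so α = -0.867501 / -0.798508 ≈ 1.086.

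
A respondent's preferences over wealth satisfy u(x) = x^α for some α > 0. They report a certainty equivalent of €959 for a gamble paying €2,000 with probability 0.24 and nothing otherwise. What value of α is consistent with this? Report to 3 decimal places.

EU(lottery) = 0.24·2000^α + 0.76·0 = 0.24·2000^α.
Equating: 959^α = 0.24·2000^α, i.e. 0.4795^α = 0.24.
Taking logs: α·ln(959/2000) = ln(0.24), so α = -1.427116 / -0.735011 ≈ 1.942.

α ≈ 1.942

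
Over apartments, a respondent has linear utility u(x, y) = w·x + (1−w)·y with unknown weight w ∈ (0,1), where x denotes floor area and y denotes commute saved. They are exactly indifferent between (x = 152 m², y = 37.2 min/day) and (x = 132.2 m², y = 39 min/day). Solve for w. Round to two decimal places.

w = 0.08

Indifference: w·152 + (1−w)·37.2 = w·132.2 + (1−w)·39.
Rearranging, 19.8·w − 1.8·(1−w) = 0.
So w/(1−w) = 1.8/19.8 = 0.0909, giving w = 1.8/(19.8+1.8) = 0.08.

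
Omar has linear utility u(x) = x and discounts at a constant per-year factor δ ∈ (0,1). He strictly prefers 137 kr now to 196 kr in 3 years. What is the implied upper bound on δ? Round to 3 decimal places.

Under u(x) = x this choice says 137 > δ^3·196.
So δ^3 < 137/196 = 0.69898; taking the cube root of both positive sides preserves the inequality.
δ < (137/196)^(1/3) ≈ 0.887.

δ < 0.887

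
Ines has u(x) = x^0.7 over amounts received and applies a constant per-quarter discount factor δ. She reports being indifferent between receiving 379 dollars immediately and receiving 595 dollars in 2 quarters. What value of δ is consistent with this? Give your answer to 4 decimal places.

Indifference means u(379) = δ^2 · u(595), so δ^2 = u(379)/u(595).
With u(x) = x^0.7: δ^2 = 379^0.7/595^0.7 = (379/595)^0.7 = 0.72927.
Taking the square root: δ = 0.72927^(1/2) ≈ 0.8540.

δ ≈ 0.8540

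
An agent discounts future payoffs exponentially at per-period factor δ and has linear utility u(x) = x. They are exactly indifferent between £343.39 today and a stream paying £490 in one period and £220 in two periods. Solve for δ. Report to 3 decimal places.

δ ≈ 0.560

Present value of the stream is 490·δ + 220·δ². Indifference gives 490δ + 220δ² = 343.39.
So 220δ² + 490δ − 343.39 = 0.
δ = (−490 + √(490² + 4·220·343.39)) / (2·220) = (−490 + √542283.20) / 440 ≈ 0.560.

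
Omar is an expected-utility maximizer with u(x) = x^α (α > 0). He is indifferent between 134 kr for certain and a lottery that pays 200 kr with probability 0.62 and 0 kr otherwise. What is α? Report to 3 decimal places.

The lottery's expected utility is 0.62·u(200) + 0.38·u(0) = 0.62·200^α (since u(0) = 0 for α > 0).
Indifference: 134^α = 0.62·200^α, so (134/200)^α = 0.62.
Taking logs: α·ln(134/200) = ln(0.62), so α = -0.478036 / -0.400478 ≈ 1.194.

α ≈ 1.194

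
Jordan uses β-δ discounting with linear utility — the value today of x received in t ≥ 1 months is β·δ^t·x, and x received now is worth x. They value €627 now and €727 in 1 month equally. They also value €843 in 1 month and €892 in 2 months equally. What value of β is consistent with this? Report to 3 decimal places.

From the later pair, β·δ^1·843 = β·δ^2·892; dividing through, δ = 843/892 = 0.94507.
Now use the now-vs-future pair: 627 = β·δ·727 gives β = 627/(0.94507·727) ≈ 0.913.

β ≈ 0.913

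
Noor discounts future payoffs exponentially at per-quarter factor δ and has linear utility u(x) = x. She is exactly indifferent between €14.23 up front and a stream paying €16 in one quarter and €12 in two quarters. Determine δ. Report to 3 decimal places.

Equating present values: 14.23 = 16δ + 12δ².
Rearranged: 12δ² + 16δ − 14.23 = 0.
By the quadratic formula (taking the positive root), δ = (−16 + √939.04) / 24 ≈ 0.610.

δ ≈ 0.610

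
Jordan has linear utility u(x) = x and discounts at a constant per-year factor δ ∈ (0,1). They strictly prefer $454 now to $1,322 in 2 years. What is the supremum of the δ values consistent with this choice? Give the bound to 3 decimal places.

The preference means 454 > δ^2·1322.
Dividing by 1322: δ^2 < 0.34342. Both sides are positive, so the square root keeps the direction.
δ < (454/1322)^(1/2) ≈ 0.586.

δ < 0.586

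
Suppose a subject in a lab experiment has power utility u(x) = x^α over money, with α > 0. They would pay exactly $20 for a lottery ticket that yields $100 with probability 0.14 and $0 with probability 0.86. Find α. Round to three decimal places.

Since u(0) = 0, the lottery's EU is 0.14·100^α.
Setting u(20) equal to that: 20^α = 0.14·100^α ⇒ (20/100)^α = 0.14.
Taking logs: α·ln(20/100) = ln(0.14), so α = -1.966113 / -1.609438 ≈ 1.222.

α ≈ 1.222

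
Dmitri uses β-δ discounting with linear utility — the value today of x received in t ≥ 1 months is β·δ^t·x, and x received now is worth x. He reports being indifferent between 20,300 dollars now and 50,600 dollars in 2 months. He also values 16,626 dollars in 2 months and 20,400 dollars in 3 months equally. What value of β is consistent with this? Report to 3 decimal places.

β ≈ 0.604

Both payoffs in the second observation are in the future, so β drops out: δ^2·16626 = δ^3·20400 ⇒ δ = 16626/20400 = 0.81500.
The first indifference: 20300 = β·δ^2·50600, so β = 20300/(δ^2·50600) = 20300/(0.66422·50600) ≈ 0.604.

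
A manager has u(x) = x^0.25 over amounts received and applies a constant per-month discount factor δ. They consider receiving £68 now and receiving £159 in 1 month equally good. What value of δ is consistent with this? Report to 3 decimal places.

The payoff in 1 month is discounted by δ, so u(68) = δ·u(159) and δ = u(68)/u(159).
Since u(x) = x^0.25, δ = (68/159)^0.25 = 0.42767^0.25 = 0.80868.

δ ≈ 0.809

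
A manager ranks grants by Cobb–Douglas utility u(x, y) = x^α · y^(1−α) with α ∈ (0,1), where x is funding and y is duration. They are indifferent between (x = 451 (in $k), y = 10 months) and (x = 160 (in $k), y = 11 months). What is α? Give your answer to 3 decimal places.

Set the two utilities equal: 451^α·10^(1−α) = 160^α·11^(1−α).
Taking logs: α·ln 451 + (1−α)·ln 10 = α·ln 160 + (1−α)·ln 11, i.e. α·1.036294 = (1−α)·0.095310.
So α/(1−α) = (0.095310)/(1.036294) = 0.091972, and α = 0.091972/1.091972 ≈ 0.084.

α ≈ 0.084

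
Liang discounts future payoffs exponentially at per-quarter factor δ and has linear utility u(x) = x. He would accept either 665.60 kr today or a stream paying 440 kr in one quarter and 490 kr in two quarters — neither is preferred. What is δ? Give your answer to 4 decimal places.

δ ≈ 0.8000

The stream is worth 440δ + 490δ² today, so 440δ + 490δ² = 665.60.
Rearranged: 490δ² + 440δ − 665.60 = 0.
δ = (−440 + √(440² + 4·490·665.60)) / (2·490) = (−440 + √1498176.00) / 980 ≈ 0.8000.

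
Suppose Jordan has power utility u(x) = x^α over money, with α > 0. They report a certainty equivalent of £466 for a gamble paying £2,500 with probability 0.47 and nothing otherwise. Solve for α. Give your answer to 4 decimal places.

α ≈ 0.4495

Since u(0) = 0, the lottery's EU is 0.47·2500^α.
Setting u(466) equal to that: 466^α = 0.47·2500^α ⇒ (466/2500)^α = 0.47.
Take logs: α = ln 0.47 / ln(466/2500) ≈ 0.449456.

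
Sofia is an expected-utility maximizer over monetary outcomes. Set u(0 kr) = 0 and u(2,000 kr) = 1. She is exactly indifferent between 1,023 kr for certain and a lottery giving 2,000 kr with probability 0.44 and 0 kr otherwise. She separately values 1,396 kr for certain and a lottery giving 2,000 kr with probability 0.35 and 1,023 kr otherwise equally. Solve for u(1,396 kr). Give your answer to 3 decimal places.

First, u(1,023 kr) = 0.44·u(2,000 kr) + 0.56·u(0 kr) = 0.44.
The second indifference gives u(1,396 kr) = 0.35·u(2,000 kr) + 0.65·u(1,023 kr) = 0.35·1.00 + 0.65·0.44 = 0.6360.

0.636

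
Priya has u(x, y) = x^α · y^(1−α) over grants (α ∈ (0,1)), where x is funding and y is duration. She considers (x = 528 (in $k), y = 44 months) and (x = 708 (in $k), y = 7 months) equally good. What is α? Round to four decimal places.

The Cobb–Douglas utilities coincide, so 528^α·44^(1−α) = 708^α·7^(1−α).
Taking logs: α·ln 528 + (1−α)·ln 44 = α·ln 708 + (1−α)·ln 7, i.e. α·-0.2933478 = (1−α)·-1.8382795.
So α/(1−α) = (-1.8382795)/(-0.2933478) = 6.2665529, and α = 6.2665529/7.2665529 ≈ 0.8624.

α ≈ 0.8624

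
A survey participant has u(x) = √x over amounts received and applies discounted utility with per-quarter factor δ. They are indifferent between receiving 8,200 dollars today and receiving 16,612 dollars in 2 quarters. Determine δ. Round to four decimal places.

δ ≈ 0.8382

Indifference means u(8200) = δ^2 · u(16612), so δ^2 = u(8200)/u(16612).
Since u(x) = √x, δ^2 = √(8200/16612) = 0.70258.
Taking the square root: δ = 0.70258^(1/2) ≈ 0.8382.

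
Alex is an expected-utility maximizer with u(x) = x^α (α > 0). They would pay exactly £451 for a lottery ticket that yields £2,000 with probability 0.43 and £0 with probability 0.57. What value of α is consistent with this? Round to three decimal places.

α ≈ 0.567

Since u(0) = 0, the lottery's EU is 0.43·2000^α.
Indifference: 451^α = 0.43·2000^α, so (451/2000)^α = 0.43.
Taking logs: α·ln(451/2000) = ln(0.43), so α = -0.843970 / -1.489435 ≈ 0.567.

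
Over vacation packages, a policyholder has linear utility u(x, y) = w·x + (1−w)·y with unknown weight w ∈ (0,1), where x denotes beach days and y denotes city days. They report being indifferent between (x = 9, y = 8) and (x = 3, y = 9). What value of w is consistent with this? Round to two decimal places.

u(9,8) = u(3,9) means w·9 + (1−w)·8 = w·3 + (1−w)·9.
Rearranging, 6·w − 1·(1−w) = 0.
So w/(1−w) = 1/6 = 0.1667, giving w = 1/(6+1) = 0.14.

w = 0.14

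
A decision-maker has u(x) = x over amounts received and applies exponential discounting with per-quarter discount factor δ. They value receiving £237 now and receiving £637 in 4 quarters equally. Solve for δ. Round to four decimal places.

δ ≈ 0.7810

The payoff in 4 quarters is discounted by δ^4, so u(237) = δ^4·u(637) and δ^4 = u(237)/u(637).
With u(x) = x: δ^4 = 237/637 = 0.37206.
So δ = 0.37206^(1/4) ≈ 0.7810.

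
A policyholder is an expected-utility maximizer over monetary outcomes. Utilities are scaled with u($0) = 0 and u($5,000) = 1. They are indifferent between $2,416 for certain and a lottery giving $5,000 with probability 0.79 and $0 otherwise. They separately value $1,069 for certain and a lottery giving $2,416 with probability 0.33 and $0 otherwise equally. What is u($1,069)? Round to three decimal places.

From the first indifference, u($2,416) = 0.79·u($5,000) + 0.21·u($0) = 0.79·1 + 0.21·0 = 0.79.
The second indifference gives u($1,069) = 0.33·u($2,416) + 0.67·u($0) = 0.33·0.79 + 0.67·0.00 = 0.2607.

0.261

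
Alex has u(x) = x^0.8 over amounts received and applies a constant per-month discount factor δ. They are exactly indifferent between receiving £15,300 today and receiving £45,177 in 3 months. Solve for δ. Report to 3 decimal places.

δ ≈ 0.749

Equating discounted utilities: u(15300) = δ^3·u(45177) ⇒ δ^3 = u(15300)/u(45177).
With u(x) = x^0.8: δ^3 = 15300^0.8/45177^0.8 = (15300/45177)^0.8 = 0.42055.
So δ = 0.42055^(1/3) ≈ 0.749.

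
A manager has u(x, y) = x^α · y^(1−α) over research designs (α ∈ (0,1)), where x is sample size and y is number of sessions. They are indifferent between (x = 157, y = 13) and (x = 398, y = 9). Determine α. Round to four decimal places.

Indifference: 157^α · 13^(1−α) = 398^α · 9^(1−α).
Rearrange to (157/398)^α = (9/13)^(1−α) and take logs: α·-0.9302062 = (1−α)·-0.3677248.
Thus α·(-1.2979310) = -0.3677248, so α = -0.3677248/-1.2979310 ≈ 0.2833.

α ≈ 0.2833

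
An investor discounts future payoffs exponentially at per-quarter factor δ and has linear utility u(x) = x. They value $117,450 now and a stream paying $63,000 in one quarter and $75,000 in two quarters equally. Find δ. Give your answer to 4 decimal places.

δ ≈ 0.9000

Present value of the stream is 63000·δ + 75000·δ². Indifference gives 63000δ + 75000δ² = 117450.
That is, 75000δ² + 63000δ − 117450 = 0, a quadratic in δ.
The positive root is δ = [−63000 + √(63000² + 4·75000·117450)] / (2·75000) = (−63000 + 198000.000)/150000 ≈ 0.9000.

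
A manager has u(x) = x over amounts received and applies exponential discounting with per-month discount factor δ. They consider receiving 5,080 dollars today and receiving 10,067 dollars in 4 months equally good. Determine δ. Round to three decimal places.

Indifference means u(5080) = δ^4 · u(10067), so δ^4 = u(5080)/u(10067).
With u(x) = x: δ^4 = 5080/10067 = 0.50462.
Hence δ = (0.50462)^(1/4) = 0.84283.

δ ≈ 0.843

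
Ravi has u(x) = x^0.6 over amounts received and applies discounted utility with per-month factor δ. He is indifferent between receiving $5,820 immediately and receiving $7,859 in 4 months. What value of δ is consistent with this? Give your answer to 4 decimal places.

δ ≈ 0.9559

The payoff in 4 months is discounted by δ^4, so u(5820) = δ^4·u(7859) and δ^4 = u(5820)/u(7859).
Since u(x) = x^0.6, δ^4 = (5820/7859)^0.6 = 0.74055^0.6 = 0.83509.
Taking the 4th root: δ = 0.83509^(1/4) ≈ 0.9559.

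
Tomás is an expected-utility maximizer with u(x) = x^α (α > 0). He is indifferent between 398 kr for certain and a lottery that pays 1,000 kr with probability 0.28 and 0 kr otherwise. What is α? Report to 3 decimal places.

α ≈ 1.382

Since u(0) = 0, the lottery's EU is 0.28·1000^α.
Indifference: 398^α = 0.28·1000^α, so (398/1000)^α = 0.28.
α = ln(0.28) / ln(398/1000) = -1.272966/-0.921303 ≈ 1.382.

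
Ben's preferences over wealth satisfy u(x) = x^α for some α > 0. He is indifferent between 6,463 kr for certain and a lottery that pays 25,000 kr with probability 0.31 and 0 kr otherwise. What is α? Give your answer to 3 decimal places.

α ≈ 0.866

Since u(0) = 0, the lottery's EU is 0.31·25000^α.
Setting u(6463) equal to that: 6463^α = 0.31·25000^α ⇒ (6463/25000)^α = 0.31.
Taking logs: α·ln(6463/25000) = ln(0.31), so α = -1.171183 / -1.352782 ≈ 0.866.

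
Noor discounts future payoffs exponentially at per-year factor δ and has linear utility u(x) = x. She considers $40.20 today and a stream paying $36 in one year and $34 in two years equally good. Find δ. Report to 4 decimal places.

The stream is worth 36δ + 34δ² today, so 36δ + 34δ² = 40.20.
So 34δ² + 36δ − 40.20 = 0.
δ = (−36 + √(36² + 4·34·40.20)) / (2·34) = (−36 + √6763.20) / 68 ≈ 0.6800.

δ ≈ 0.6800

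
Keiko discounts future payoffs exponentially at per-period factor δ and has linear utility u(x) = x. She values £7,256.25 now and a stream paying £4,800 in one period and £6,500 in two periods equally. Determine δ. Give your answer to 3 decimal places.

δ ≈ 0.750

The stream is worth 4800δ + 6500δ² today, so 4800δ + 6500δ² = 7256.25.
That is, 6500δ² + 4800δ − 7256.25 = 0, a quadratic in δ.
δ = (−4800 + √(4800² + 4·6500·7256.25)) / (2·6500) = (−4800 + √211702500.00) / 13000 ≈ 0.750.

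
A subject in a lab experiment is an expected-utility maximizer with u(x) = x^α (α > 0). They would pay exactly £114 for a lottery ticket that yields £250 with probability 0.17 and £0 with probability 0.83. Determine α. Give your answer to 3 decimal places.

α ≈ 2.257

The lottery's expected utility is 0.17·u(250) + 0.83·u(0) = 0.17·250^α (since u(0) = 0 for α > 0).
Indifference: 114^α = 0.17·250^α, so (114/250)^α = 0.17.
Taking logs: α·ln(114/250) = ln(0.17), so α = -1.771957 / -0.785262 ≈ 2.257.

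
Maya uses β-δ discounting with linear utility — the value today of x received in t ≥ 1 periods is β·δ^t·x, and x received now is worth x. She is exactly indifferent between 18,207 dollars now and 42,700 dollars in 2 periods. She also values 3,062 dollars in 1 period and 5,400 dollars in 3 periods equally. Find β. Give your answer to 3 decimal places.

β ≈ 0.752

From the later pair, β·δ^1·3062 = β·δ^3·5400; dividing through, δ^2 = 3062/5400 = 0.56704, so δ = 0.75302.
Substituting δ into 18207 = β·δ^2·42700: β = 18207/(24212.481) ≈ 0.752.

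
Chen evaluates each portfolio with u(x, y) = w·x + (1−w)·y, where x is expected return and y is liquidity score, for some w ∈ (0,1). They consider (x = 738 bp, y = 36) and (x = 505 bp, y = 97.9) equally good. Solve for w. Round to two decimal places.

Equating utilities: w·738 + (1−w)·36 = w·505 + (1−w)·97.9.
w·(738−505) = (1−w)·(97.9−36), i.e. w·233 = (1−w)·61.9.
The marginal rate of substitution is 61.9/233, so w = 61.9/(233+61.9) = 0.21.

w = 0.21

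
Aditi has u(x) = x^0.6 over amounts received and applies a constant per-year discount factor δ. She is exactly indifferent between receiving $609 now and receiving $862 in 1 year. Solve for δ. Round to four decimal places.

δ ≈ 0.8118

Indifference means u(609) = δ · u(862), so δ = u(609)/u(862).
With u(x) = x^0.6: δ = 609^0.6/862^0.6 = (609/862)^0.6 = 0.81183.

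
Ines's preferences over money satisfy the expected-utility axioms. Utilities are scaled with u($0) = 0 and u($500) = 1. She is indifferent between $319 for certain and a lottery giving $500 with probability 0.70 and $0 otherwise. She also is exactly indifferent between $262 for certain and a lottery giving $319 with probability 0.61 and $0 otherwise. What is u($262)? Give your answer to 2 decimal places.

First, u($319) = 0.70·u($500) + 0.30·u($0) = 0.70.
The second indifference gives u($262) = 0.61·u($319) + 0.39·u($0) = 0.61·0.70 + 0.39·0.00 = 0.4270.

0.43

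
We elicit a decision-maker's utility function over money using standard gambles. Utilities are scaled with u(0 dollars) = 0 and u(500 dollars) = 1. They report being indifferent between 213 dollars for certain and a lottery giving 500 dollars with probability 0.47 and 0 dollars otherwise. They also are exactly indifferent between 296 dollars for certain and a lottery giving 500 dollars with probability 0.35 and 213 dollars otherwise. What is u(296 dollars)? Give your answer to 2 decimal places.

0.66

From the first indifference, u(213 dollars) = 0.47·u(500 dollars) + 0.53·u(0 dollars) = 0.47·1 + 0.53·0 = 0.47.
The second indifference gives u(296 dollars) = 0.35·u(500 dollars) + 0.65·u(213 dollars) = 0.35·1.00 + 0.65·0.47 = 0.6555.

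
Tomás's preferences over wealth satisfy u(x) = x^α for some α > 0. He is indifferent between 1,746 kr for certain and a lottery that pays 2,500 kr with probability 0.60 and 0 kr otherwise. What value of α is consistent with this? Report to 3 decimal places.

The lottery's expected utility is 0.60·u(2500) + 0.40·u(0) = 0.60·2500^α (since u(0) = 0 for α > 0).
Equating: 1746^α = 0.60·2500^α, i.e. 0.6984^α = 0.60.
α = ln(0.60) / ln(1746/2500) = -0.510826/-0.358963 ≈ 1.423.

α ≈ 1.423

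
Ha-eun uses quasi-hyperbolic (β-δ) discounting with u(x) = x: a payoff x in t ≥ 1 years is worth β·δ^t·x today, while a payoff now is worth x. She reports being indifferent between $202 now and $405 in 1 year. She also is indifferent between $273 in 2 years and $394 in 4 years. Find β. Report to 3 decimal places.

From the later pair, β·δ^2·273 = β·δ^4·394; dividing through, δ^2 = 273/394 = 0.69289, so δ = 0.83240.
The first indifference: 202 = β·δ·405, so β = 202/(δ·405) = 202/(0.83240·405) ≈ 0.599.

β ≈ 0.599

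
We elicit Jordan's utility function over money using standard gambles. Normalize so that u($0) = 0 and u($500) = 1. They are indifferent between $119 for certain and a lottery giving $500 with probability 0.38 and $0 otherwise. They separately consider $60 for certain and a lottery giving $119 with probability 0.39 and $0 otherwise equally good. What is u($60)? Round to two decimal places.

0.15

From the first indifference, u($119) = 0.38·u($500) + 0.62·u($0) = 0.38·1 + 0.62·0 = 0.38.
Then u($60) = 0.39·u($119) + 0.61·u($0) = 0.39·0.38 + 0.61·0.00 = 0.1482.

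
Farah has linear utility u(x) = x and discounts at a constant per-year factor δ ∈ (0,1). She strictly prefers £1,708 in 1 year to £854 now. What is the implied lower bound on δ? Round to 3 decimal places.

δ > 0.500

Under u(x) = x this choice says 854 < δ·1708.
So δ > 854/1708 = 0.50000.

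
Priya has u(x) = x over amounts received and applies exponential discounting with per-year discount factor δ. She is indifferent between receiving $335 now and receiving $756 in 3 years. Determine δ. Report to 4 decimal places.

δ ≈ 0.7624

Equating discounted utilities: u(335) = δ^3·u(756) ⇒ δ^3 = u(335)/u(756).
With u(x) = x: δ^3 = 335/756 = 0.44312.
Taking the cube root: δ = 0.44312^(1/3) ≈ 0.7624.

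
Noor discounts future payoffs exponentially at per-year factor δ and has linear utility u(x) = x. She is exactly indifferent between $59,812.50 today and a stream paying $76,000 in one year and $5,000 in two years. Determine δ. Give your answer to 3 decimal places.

δ ≈ 0.750

Present value of the stream is 76000·δ + 5000·δ². Indifference gives 76000δ + 5000δ² = 59812.50.
That is, 5000δ² + 76000δ − 59812.50 = 0, a quadratic in δ.
δ = (−76000 + √(76000² + 4·5000·59812.50)) / (2·5000) = (−76000 + √6972250000.00) / 10000 ≈ 0.750.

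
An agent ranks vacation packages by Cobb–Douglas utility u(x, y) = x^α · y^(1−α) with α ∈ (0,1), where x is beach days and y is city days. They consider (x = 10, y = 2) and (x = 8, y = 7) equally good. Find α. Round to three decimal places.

α ≈ 0.849

The Cobb–Douglas utilities coincide, so 10^α·2^(1−α) = 8^α·7^(1−α).
Taking logs: α·ln 10 + (1−α)·ln 2 = α·ln 8 + (1−α)·ln 7, i.e. α·0.223144 = (1−α)·1.252763.
Thus α·(1.475907) = 1.252763, so α = 1.252763/1.475907 ≈ 0.849.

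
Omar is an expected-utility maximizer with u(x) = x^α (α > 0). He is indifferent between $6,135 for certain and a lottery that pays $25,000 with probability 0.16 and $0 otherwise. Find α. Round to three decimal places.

EU(lottery) = 0.16·25000^α + 0.84·0 = 0.16·25000^α.
Setting u(6135) equal to that: 6135^α = 0.16·25000^α ⇒ (6135/25000)^α = 0.16.
α = ln(0.16) / ln(6135/25000) = -1.832581/-1.404866 ≈ 1.304.

α ≈ 1.304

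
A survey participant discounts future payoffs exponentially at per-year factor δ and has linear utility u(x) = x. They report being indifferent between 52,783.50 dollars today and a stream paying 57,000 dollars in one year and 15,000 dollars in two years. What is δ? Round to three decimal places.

δ ≈ 0.770

Equating present values: 52783.50 = 57000δ + 15000δ².
Rearranged: 15000δ² + 57000δ − 52783.50 = 0.
δ = (−57000 + √(57000² + 4·15000·52783.50)) / (2·15000) = (−57000 + √6416010000.00) / 30000 ≈ 0.770.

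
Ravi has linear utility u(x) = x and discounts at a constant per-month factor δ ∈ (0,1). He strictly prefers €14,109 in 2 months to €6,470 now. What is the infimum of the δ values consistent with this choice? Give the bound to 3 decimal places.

δ > 0.677

Comparing present values: 6470 < δ^2·14109.
Hence δ^2 > 6470/14109 = 0.45857, and x ↦ x^(1/2) is increasing on (0,∞).
δ > (6470/14109)^(1/2) ≈ 0.677.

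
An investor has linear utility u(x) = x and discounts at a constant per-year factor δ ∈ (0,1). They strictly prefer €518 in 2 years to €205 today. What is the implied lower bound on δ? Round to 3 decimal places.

δ > 0.629

The preference means 205 < δ^2·518.
Hence δ^2 > 205/518 = 0.39575, and x ↦ x^(1/2) is increasing on (0,∞).
δ > (205/518)^(1/2) ≈ 0.629.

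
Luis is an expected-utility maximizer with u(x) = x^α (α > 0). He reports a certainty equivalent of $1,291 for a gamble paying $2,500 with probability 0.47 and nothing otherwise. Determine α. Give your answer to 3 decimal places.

α ≈ 1.142

The lottery's expected utility is 0.47·u(2500) + 0.53·u(0) = 0.47·2500^α (since u(0) = 0 for α > 0).
Equating: 1291^α = 0.47·2500^α, i.e. 0.5164^α = 0.47.
Taking logs: α·ln(1291/2500) = ln(0.47), so α = -0.755023 / -0.660874 ≈ 1.142.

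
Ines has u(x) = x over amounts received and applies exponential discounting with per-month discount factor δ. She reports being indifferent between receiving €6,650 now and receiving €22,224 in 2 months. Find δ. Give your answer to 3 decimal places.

δ ≈ 0.547

Equating discounted utilities: u(6650) = δ^2·u(22224) ⇒ δ^2 = u(6650)/u(22224).
With u(x) = x: δ^2 = 6650/22224 = 0.29923.
Hence δ = (0.29923)^(1/2) = 0.54702.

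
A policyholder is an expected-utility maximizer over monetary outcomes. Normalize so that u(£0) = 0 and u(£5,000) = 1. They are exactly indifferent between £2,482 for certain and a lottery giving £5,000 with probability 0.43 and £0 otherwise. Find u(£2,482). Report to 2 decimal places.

0.43

u(£2,482) equals the lottery's expected utility: 0.43·1 + 0.57·0 = 0.43.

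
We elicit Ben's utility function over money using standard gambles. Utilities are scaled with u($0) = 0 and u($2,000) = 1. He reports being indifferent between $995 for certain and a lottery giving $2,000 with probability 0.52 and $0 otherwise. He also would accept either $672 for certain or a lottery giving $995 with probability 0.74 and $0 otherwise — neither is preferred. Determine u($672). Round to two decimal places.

The first gamble pins u($995): it must equal 0.52·1 + 0.48·0 = 0.52.
The second indifference gives u($672) = 0.74·u($995) + 0.26·u($0) = 0.74·0.52 + 0.26·0.00 = 0.3848.

0.38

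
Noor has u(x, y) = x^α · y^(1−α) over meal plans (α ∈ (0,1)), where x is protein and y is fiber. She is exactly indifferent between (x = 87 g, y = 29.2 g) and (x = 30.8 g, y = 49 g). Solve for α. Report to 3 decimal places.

α ≈ 0.333

Indifference: 87^α · 29.2^(1−α) = 30.8^α · 49^(1−α).
(87/30.8)^α = (49/29.2)^(1−α); take logs: α·ln(87/30.8) = (1−α)·ln(49/29.2), i.e. α·1.038393 = (1−α)·0.517652.
So α/(1−α) = (0.517652)/(1.038393) = 0.498513, and α = 0.498513/1.498513 ≈ 0.333.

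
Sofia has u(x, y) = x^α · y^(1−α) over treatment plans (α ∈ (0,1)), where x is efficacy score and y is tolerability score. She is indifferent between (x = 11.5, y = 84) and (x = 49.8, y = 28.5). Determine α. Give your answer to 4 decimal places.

α ≈ 0.4245

Indifference: 11.5^α · 84^(1−α) = 49.8^α · 28.5^(1−α).
(11.5/49.8)^α = (28.5/84)^(1−α); take logs: α·ln(11.5/49.8) = (1−α)·ln(28.5/84), i.e. α·-1.4656679 = (1−α)·-1.0809127.
So α/(1−α) = (-1.0809127)/(-1.4656679) = 0.7374881, and α = 0.7374881/1.7374881 ≈ 0.4245.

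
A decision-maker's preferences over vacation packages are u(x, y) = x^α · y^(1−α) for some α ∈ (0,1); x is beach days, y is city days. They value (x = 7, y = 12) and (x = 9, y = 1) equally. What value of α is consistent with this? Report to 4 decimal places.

Indifference: 7^α · 12^(1−α) = 9^α · 1^(1−α).
(7/9)^α = (1/12)^(1−α); take logs: α·ln(7/9) = (1−α)·ln(1/12), i.e. α·-0.2513144 = (1−α)·-2.4849066.
Thus α·(-2.7362210) = -2.4849066, so α = -2.4849066/-2.7362210 ≈ 0.9082.

α ≈ 0.9082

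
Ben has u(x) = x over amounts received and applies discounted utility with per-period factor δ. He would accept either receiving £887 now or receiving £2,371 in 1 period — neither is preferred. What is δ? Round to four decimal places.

δ ≈ 0.3741

Indifference means u(887) = δ · u(2371), so δ = u(887)/u(2371).
With u(x) = x: δ = 887/2371 = 0.37410.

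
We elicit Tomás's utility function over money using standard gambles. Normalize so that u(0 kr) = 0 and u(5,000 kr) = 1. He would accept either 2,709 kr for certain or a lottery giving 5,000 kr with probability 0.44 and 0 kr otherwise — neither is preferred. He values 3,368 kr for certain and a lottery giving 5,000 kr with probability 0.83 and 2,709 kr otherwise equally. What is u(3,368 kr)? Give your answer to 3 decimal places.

0.905

First, u(2,709 kr) = 0.44·u(5,000 kr) + 0.56·u(0 kr) = 0.44.
The second indifference gives u(3,368 kr) = 0.83·u(5,000 kr) + 0.17·u(2,709 kr) = 0.83·1.00 + 0.17·0.44 = 0.9048.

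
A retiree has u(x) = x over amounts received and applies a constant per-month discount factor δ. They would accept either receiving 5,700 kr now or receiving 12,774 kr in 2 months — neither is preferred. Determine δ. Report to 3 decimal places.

Indifference means u(5700) = δ^2 · u(12774), so δ^2 = u(5700)/u(12774).
With u(x) = x: δ^2 = 5700/12774 = 0.44622.
Hence δ = (0.44622)^(1/2) = 0.66800.

δ ≈ 0.668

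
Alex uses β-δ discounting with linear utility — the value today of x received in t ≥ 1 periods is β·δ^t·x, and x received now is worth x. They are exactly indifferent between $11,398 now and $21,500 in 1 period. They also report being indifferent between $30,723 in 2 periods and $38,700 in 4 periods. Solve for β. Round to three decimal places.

The second indifference involves only future payoffs, so β cancels: β·δ^2·30723 = β·δ^4·38700, giving δ^2 = 30723/38700 = 0.79388, so δ = 0.89100.
Substituting δ into 11398 = β·δ·21500: β = 11398/(19156.439) ≈ 0.595.

β ≈ 0.595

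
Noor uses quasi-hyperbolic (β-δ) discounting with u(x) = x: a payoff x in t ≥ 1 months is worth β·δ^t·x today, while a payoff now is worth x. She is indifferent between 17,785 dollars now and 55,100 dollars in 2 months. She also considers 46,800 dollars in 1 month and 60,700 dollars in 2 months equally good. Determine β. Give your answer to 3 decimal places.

Both payoffs in the second observation are in the future, so β drops out: δ^1·46800 = δ^2·60700 ⇒ δ = 46800/60700 = 0.77100.
Substituting δ into 17785 = β·δ^2·55100: β = 17785/(32754.119) ≈ 0.543.

β ≈ 0.543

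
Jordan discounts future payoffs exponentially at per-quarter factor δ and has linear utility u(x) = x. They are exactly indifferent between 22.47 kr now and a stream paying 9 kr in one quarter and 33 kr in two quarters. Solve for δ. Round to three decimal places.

δ ≈ 0.700

The stream is worth 9δ + 33δ² today, so 9δ + 33δ² = 22.47.
So 33δ² + 9δ − 22.47 = 0.
δ = (−9 + √(9² + 4·33·22.47)) / (2·33) = (−9 + √3047.04) / 66 ≈ 0.700.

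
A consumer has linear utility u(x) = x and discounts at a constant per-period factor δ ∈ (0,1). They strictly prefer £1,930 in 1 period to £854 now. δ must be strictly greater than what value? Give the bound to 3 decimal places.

δ > 0.442

Under u(x) = x this choice says 854 < δ·1930.
Dividing through by 1930 gives δ > 0.44249.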